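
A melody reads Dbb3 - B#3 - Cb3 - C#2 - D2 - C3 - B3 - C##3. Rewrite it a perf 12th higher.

Abb4 F##5 Gb4 G#3 A3 G4 F#5 G##4

Dbb3 -> Abb4
B#3 -> F##5
Cb3 -> Gb4
C#2 -> G#3
D2 -> A3
C3 -> G4
B3 -> F#5
C##3 -> G##4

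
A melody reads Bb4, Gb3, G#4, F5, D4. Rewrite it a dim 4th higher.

Ebb5 Cbb4 C5 Bbb5 Gb4

Bb4 -> Ebb5
Gb3 -> Cbb4
G#4 -> C5
F5 -> Bbb5
D4 -> Gb4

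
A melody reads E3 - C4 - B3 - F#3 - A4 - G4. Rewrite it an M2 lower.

E3: a second down reaches D, and 2 semitones makes it D3.
C4: a second down reaches B, and 2 semitones makes it Bb3.
A major second down from B3 gives A3.
F#3: a second down reaches E, and 2 semitones makes it E3.
A4: a second down reaches G, and 2 semitones makes it G4.
G4 down a major second is F4.

D3 Bb3 A3 E3 G4 F4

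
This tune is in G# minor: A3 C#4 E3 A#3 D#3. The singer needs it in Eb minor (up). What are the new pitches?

Fb4 Ab4 Cb4 F4 Bb3

G# minor to Eb minor up is a diminished sixth, so every note moves up by that interval.
A3 gives Fb4
C#4 gives Ab4
E3 gives Cb4
A#3 gives F4
D#3 gives Bb3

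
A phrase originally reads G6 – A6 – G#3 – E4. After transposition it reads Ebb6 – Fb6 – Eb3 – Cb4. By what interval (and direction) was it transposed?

down an augmented third

Take the first pair: G6 → Ebb6. G to E spans 3 letter names, so the interval is some kind of third.
Ebb6 to G6 is 5 semitones, which makes it an augmented third; the second version is lower, so the direction is down.
Checking another pair — E4 → Cb4 — gives the same interval.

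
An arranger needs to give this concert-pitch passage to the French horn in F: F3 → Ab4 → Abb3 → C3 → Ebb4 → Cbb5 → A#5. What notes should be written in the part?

C4 Eb5 Ebb4 G3 Bbb4 Gbb5 E#6

Written C4 sounds as F3 on the French horn in F, so concert pitches are written a perfect fifth up.
F3 gives C4
Ab4 gives Eb5
Abb3 gives Ebb4
C3 gives G3
Ebb4 gives Bbb4
Cbb5 gives Gbb5
A#5 gives E#6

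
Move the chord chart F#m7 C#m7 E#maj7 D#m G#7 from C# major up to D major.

Gm7 Dm7 F#maj7 Em A7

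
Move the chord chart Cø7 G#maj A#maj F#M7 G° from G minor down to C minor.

Fø7 C#maj D#maj BM7 C°

G minor down to C minor is a perfect fifth; each chord root moves by that interval while the quality stays the same.
Cø7: root C down a perfect fifth → F, giving Fø7.
G#maj: root G# down a perfect fifth → C#, giving C#maj.
A#maj: root A# down a perfect fifth → D#, giving D#maj.
F#M7: root F# down a perfect fifth → B, giving BM7.
G°: root G down a perfect fifth → C, giving C°.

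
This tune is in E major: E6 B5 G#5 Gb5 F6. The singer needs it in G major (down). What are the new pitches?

G5 D5 B4 Bbb4 Ab5

E major to G major down is a major sixth, so every note moves down by that interval.
E6 becomes G5
B5 becomes D5
G#5 becomes B4
Gb5 becomes Bbb4
F6 becomes Ab5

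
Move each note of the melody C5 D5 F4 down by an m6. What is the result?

E4 F#4 A3

C5 → E4
D5 → F#4
F4 → A3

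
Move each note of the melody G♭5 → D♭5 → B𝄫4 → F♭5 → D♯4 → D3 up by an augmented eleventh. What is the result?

C7 G6 Eb6 Bb6 G##5 G#4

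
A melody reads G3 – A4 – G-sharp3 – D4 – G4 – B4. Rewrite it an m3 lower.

G3 -> E3
A4 -> F#4
G#3 -> E#3
D4 -> B3
G4 -> E4
B4 -> G#4

E3 F#4 E#3 B3 E4 G#4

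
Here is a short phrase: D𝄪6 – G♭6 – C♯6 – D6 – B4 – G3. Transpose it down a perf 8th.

D##6 down a perfect octave is D##5.
A perfect octave down from Gb6 gives Gb5.
A perfect octave down from C#6 gives C#5.
A perfect octave down from D6 gives D5.
B4 down a perfect octave is B3.
G3 down a perfect octave is G2.

D##5 Gb5 C#5 D5 B3 G2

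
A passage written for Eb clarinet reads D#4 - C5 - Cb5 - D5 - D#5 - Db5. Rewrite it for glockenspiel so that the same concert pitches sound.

F#2 Eb3 Ebb3 F3 F#3 Fb3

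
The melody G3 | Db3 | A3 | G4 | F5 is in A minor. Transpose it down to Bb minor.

From A down to Bb is a major seventh; apply that to each pitch.
G3 gives Ab2
Db3 gives Ebb2
A3 gives Bb2
G4 gives Ab3
F5 gives Gb4

Ab2 Ebb2 Bb2 Ab3 Gb4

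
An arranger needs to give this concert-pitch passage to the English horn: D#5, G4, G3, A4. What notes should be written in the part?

The English horn sounds a perfect fifth below written, so the written part must be a perfect fifth above concert — transpose each note up.
D#5 to A#5
G4 to D5
G3 to D4
A4 to E5

A#5 D5 D4 E5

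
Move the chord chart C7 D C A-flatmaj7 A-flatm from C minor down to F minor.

C minor down to F minor is a perfect fifth; each chord root moves by that interval while the quality stays the same.
C7: root C down a perfect fifth → F, giving F7.
D: root D down a perfect fifth → G, giving G.
C: root C down a perfect fifth → F, giving F.
A-flatmaj7: root A-flat down a perfect fifth → Db, giving Dbmaj7.
A-flatm: root A-flat down a perfect fifth → Db, giving Dbm.

F7 G F Dbmaj7 Dbm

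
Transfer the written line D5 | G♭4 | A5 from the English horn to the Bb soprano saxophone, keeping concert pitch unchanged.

A4 Db4 E5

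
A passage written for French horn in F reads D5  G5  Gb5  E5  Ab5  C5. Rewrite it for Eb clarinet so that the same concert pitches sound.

E4 A4 Ab4 F#4 Bb4 D4

First find concert pitch: the French horn in F sounds a perfect fifth below written, so D5 G5 Gb5 E5 Ab5 C5 sounds G4 C5 Cb5 A4 Db5 F4.
Then write for Eb clarinet: it sounds a minor third above written, so the part must be a minor third below concert.
G4 → E4
C5 → A4
Cb5 → Ab4
A4 → F#4
Db5 → Bb4
F4 → D4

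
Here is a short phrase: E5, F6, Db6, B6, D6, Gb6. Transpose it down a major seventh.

F4 Gb5 Ebb5 C6 Eb5 Abb5

E5: a seventh down reaches F, and 11 semitones makes it F4.
F6 down a major seventh is Gb5.
Db6: a seventh down reaches E, and 11 semitones makes it Ebb5.
B6 down a major seventh is C6.
D6 down a major seventh is Eb5.
Gb6: a seventh down reaches A, and 11 semitones makes it Abb5.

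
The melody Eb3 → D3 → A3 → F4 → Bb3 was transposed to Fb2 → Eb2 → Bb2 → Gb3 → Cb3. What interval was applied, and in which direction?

down a major seventh

Take the first pair: Eb3 → Fb2. E to F spans 7 letter names, so the interval is some kind of seventh.
Fb2 to Eb3 is 11 semitones, which makes it a major seventh; the second version is lower, so the direction is down.
Checking another pair — Bb3 → Cb3 — gives the same interval.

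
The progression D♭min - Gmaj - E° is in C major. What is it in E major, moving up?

Fmin Bmaj G#°

C major up to E major is a major third; each chord root moves by that interval while the quality stays the same.
D♭min: root D♭ up a major third → F, giving Fmin.
Gmaj: root G up a major third → B, giving Bmaj.
E°: root E up a major third → G#, giving G#°.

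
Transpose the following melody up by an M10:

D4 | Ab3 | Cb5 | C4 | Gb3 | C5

F#5 C5 Eb6 E5 Bb4 E6

D4 → F#5
Ab3 → C5
Cb5 → Eb6
C4 → E5
Gb3 → Bb4
C5 → E6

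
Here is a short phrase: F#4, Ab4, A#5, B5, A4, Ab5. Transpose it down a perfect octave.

F#3 Ab3 A#4 B4 A3 Ab4

A perfect octave down from F#4 gives F#3.
A perfect octave down from Ab4 gives Ab3.
A#5 down a perfect octave is A#4.
B5 down a perfect octave is B4.
A perfect octave down from A4 gives A3.
A perfect octave down from Ab5 gives Ab4.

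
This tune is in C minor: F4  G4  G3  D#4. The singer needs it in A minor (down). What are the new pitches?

C minor to A minor down is a minor third, so every note moves down by that interval.
F4 to D4
G4 to E4
G3 to E3
D#4 to B#3

D4 E4 E3 B#3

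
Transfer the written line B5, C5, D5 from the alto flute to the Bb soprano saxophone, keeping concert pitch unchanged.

G#5 A4 B4

First find concert pitch: the alto flute sounds a perfect fourth below written, so B5 C5 D5 sounds F#5 G4 A4.
Then write for Bb soprano saxophone: it sounds a major second below written, so the part must be a major second above concert.
F#5 → G#5
G4 → A4
A4 → B4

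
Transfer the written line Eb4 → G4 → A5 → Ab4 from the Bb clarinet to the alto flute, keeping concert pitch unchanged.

Gb4 Bb4 C6 Cb5

First find concert pitch: the Bb clarinet sounds a major second below written, so Eb4 G4 A5 Ab4 sounds Db4 F4 G5 Gb4.
Then write for alto flute: it sounds a perfect fourth below written, so the part must be a perfect fourth above concert.
Db4 → Gb4
F4 → Bb4
G5 → C6
Gb4 → Cb5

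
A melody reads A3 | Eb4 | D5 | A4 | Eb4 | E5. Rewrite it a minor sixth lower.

C#3 G3 F#4 C#4 G3 G#4

A3 gives C#3
Eb4 gives G3
D5 gives F#4
A4 gives C#4
Eb4 gives G3
E5 gives G#4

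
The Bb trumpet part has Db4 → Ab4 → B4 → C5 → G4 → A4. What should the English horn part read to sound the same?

Gb4 Db5 E5 F5 C5 D5

First find concert pitch: the Bb trumpet sounds a major second below written, so Db4 Ab4 B4 C5 G4 A4 sounds Cb4 Gb4 A4 Bb4 F4 G4.
Then write for English horn: it sounds a perfect fifth below written, so the part must be a perfect fifth above concert.
Cb4 → Gb4
Gb4 → Db5
A4 → E5
Bb4 → F5
F4 → C5
G4 → D5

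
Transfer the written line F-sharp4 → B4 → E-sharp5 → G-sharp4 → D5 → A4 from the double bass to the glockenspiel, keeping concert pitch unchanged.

F#1 B1 E#2 G#1 D2 A1

First find concert pitch: the double bass sounds a perfect octave below written, so F-sharp4 B4 E-sharp5 G-sharp4 D5 A4 sounds F#3 B3 E#4 G#3 D4 A3.
Then write for glockenspiel: it sounds a perfect fifteenth above written, so the part must be a perfect fifteenth below concert.
F#3 → F#1
B3 → B1
E#4 → E#2
G#3 → G#1
D4 → D2
A3 → A1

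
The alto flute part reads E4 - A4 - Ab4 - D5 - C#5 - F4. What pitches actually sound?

The alto flute sounds a perfect fourth below written, so transpose each written note down a perfect fourth.
E4 -> B3
A4 -> E4
Ab4 -> Eb4
D5 -> A4
C#5 -> G#4
F4 -> C4

B3 E4 Eb4 A4 G#4 C4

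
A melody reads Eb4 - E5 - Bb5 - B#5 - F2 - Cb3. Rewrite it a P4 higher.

Ab4 A5 Eb6 E#6 Bb2 Fb3

Eb4 gives Ab4
E5 gives A5
Bb5 gives Eb6
B#5 gives E#6
F2 gives Bb2
Cb3 gives Fb3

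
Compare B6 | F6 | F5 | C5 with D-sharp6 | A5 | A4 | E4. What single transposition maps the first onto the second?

down a minor sixth

From B6 to D#6 is 6 letter names — a sixth of some quality.
D#6 to B6 is 8 semitones, which makes it a minor sixth; the second version is lower, so the direction is down.
Checking another pair — C5 → E4 — gives the same interval.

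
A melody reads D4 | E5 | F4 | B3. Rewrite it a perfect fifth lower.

D4: a fifth down reaches G, and 7 semitones makes it G3.
A perfect fifth down from E5 gives A4.
F4: a fifth down reaches B, and 7 semitones makes it Bb3.
A perfect fifth down from B3 gives E3.

G3 A4 Bb3 E3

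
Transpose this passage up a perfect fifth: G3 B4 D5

D4 F#5 A5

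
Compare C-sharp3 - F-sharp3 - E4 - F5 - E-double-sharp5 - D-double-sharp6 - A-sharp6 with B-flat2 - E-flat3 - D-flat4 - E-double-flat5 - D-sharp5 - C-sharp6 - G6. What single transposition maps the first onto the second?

down an augmented second

From C#3 to Bb2 is 2 letter names — a second of some quality.
Bb2 to C#3 is 3 semitones, which makes it an augmented second; the second version is lower, so the direction is down.
Checking another pair — A#6 → G6 — gives the same interval.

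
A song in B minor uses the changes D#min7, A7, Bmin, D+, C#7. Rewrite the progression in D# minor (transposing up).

B minor up to D# minor is a major third; each chord root moves by that interval while the quality stays the same.
D#min7: root D# up a major third → F##, giving F##min7.
A7: root A up a major third → C#, giving C#7.
Bmin: root B up a major third → D#, giving D#min.
D+: root D up a major third → F#, giving F#+.
C#7: root C# up a major third → E#, giving E#7.

F##min7 C#7 D#min F#+ E#7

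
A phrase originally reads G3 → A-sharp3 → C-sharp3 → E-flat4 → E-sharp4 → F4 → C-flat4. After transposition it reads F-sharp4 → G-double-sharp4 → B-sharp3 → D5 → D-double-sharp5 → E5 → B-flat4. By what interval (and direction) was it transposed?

From G3 to F#4 is 7 letter names — a seventh of some quality.
G3 to F#4 is 11 semitones, which makes it a major seventh; the second version is higher, so the direction is up.
Checking another pair — Cb4 → Bb4 — gives the same interval.

up a major seventh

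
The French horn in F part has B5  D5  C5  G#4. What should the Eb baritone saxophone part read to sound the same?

First find concert pitch: the French horn in F sounds a perfect fifth below written, so B5 D5 C5 G#4 sounds E5 G4 F4 C#4.
Then write for Eb baritone saxophone: it sounds a major thirteenth below written, so the part must be a major thirteenth above concert.
E5 → C#7
G4 → E6
F4 → D6
C#4 → A#5

C#7 E6 D6 A#5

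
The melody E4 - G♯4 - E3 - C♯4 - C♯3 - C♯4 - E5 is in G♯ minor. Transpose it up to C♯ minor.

A4 C#5 A3 F#4 F#3 F#4 A5

G♯ minor to C♯ minor up is a perfect fourth, so every note moves up by that interval.
E4 becomes A4
G#4 becomes C#5
E3 becomes A3
C#4 becomes F#4
C#3 becomes F#3
C#4 becomes F#4
E5 becomes A5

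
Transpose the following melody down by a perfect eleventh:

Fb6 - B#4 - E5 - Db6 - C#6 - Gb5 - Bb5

Fb6 to Cb5
B#4 to F##3
E5 to B3
Db6 to Ab4
C#6 to G#4
Gb5 to Db4
Bb5 to F4

Cb5 F##3 B3 Ab4 G#4 Db4 F4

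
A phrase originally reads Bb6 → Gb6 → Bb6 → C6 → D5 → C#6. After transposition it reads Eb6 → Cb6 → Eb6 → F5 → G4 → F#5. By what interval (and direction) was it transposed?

down a perfect fifth

From Bb6 to Eb6 is 5 letter names — a fifth of some quality.
Eb6 to Bb6 is 7 semitones, which makes it a perfect fifth; the second version is lower, so the direction is down.
Checking another pair — C#6 → F#5 — gives the same interval.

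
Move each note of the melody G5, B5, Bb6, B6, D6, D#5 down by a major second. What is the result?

F5 A5 Ab6 A6 C6 C#5

G5 down a major second is F5.
A major second down from B5 gives A5.
A major second down from Bb6 gives Ab6.
A major second down from B6 gives A6.
D6: a second down reaches C, and 2 semitones makes it C6.
D#5: a second down reaches C, and 2 semitones makes it C#5.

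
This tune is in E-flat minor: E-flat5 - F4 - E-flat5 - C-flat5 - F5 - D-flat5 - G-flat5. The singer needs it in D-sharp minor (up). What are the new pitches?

E-flat minor to D-sharp minor up is an augmented seventh, so every note moves up by that interval.
Eb5 to D#6
F4 to E#5
Eb5 to D#6
Cb5 to B5
F5 to E#6
Db5 to C#6
Gb5 to F#6

D#6 E#5 D#6 B5 E#6 C#6 F#6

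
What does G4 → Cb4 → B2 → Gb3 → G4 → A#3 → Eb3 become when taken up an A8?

G#5 C5 B#3 G4 G#5 A##4 E4

G4 becomes G#5
Cb4 becomes C5
B2 becomes B#3
Gb3 becomes G4
G4 becomes G#5
A#3 becomes A##4
Eb3 becomes E4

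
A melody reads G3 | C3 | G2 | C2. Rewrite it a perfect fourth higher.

C4 F3 C3 F2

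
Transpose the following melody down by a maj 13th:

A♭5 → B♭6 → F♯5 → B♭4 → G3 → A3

Cb4 Db5 A3 Db3 Bb1 C2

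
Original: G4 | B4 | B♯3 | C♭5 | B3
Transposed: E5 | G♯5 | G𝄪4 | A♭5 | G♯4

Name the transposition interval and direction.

up a major sixth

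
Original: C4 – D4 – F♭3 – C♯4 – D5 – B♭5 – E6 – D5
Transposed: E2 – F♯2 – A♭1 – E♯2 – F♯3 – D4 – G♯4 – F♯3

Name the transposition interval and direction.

down a minor thirteenth

Take the first pair: C4 → E2. C to E spans 13 letter names, so the interval is some kind of thirteenth.
E2 to C4 is 20 semitones, which makes it a minor thirteenth; the second version is lower, so the direction is down.
Checking another pair — D5 → F#3 — gives the same interval.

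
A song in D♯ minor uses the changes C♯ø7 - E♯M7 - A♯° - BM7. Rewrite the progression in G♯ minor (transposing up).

F#ø7 A#M7 D#° EM7

D♯ minor up to G♯ minor is a perfect fourth; each chord root moves by that interval while the quality stays the same.
C♯ø7: root C♯ up a perfect fourth → F#, giving F#ø7.
E♯M7: root E♯ up a perfect fourth → A#, giving A#M7.
A♯°: root A♯ up a perfect fourth → D#, giving D#°.
BM7: root B up a perfect fourth → E, giving EM7.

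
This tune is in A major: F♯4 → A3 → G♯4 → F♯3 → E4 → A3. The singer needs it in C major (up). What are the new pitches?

A major to C major up is a minor third, so every note moves up by that interval.
F#4 becomes A4
A3 becomes C4
G#4 becomes B4
F#3 becomes A3
E4 becomes G4
A3 becomes C4

A4 C4 B4 A3 G4 C4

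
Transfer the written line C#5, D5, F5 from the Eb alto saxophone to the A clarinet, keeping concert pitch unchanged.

First find concert pitch: the Eb alto saxophone sounds a major sixth below written, so C#5 D5 F5 sounds E4 F4 Ab4.
Then write for A clarinet: it sounds a minor third below written, so the part must be a minor third above concert.
E4 → G4
F4 → Ab4
Ab4 → Cb5

G4 Ab4 Cb5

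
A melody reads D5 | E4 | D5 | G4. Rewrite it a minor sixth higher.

D5 → Bb5
E4 → C5
D5 → Bb5
G4 → Eb5

Bb5 C5 Bb5 Eb5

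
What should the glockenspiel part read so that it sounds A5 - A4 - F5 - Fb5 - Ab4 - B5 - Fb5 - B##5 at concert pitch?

Written C4 sounds as C6 on the glockenspiel, so concert pitches are written a perfect fifteenth down.
A5 → A3
A4 → A2
F5 → F3
Fb5 → Fb3
Ab4 → Ab2
B5 → B3
Fb5 → Fb3
B##5 → B##3

A3 A2 F3 Fb3 Ab2 B3 Fb3 B##3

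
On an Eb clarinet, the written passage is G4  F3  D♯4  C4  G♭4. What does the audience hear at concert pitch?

Bb4 Ab3 F#4 Eb4 Bbb4

The Eb clarinet sounds a minor third above written, so transpose each written note up a minor third.
G4 to Bb4
F3 to Ab3
D#4 to F#4
C4 to Eb4
Gb4 to Bbb4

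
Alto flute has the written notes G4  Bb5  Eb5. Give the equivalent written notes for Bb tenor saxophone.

E5 G6 C6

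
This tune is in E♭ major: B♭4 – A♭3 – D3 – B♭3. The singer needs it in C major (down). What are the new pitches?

G4 F3 B2 G3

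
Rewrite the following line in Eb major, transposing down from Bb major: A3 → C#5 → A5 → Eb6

From Bb down to Eb is a perfect fifth; apply that to each pitch.
A3 to D3
C#5 to F#4
A5 to D5
Eb6 to Ab5

D3 F#4 D5 Ab5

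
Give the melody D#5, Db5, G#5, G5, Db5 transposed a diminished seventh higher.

C6 Cbb6 F6 Fb6 Cbb6

D#5 → C6
Db5 → Cbb6
G#5 → F6
G5 → Fb6
Db5 → Cbb6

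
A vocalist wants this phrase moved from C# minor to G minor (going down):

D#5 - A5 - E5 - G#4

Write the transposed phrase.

A4 Eb5 Bb4 D4

C# minor to G minor down is an augmented fourth, so every note moves down by that interval.
D#5 → A4
A5 → Eb5
E5 → Bb4
G#4 → D4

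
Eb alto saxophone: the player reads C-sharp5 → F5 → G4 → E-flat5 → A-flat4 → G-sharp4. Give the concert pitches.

Written C4 on the Eb alto saxophone sounds as Eb3, a major sixth lower; apply that shift to every note.
C#5 to E4
F5 to Ab4
G4 to Bb3
Eb5 to Gb4
Ab4 to Cb4
G#4 to B3

E4 Ab4 Bb3 Gb4 Cb4 B3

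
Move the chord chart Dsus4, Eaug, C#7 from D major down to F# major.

F#sus4 G#aug E#7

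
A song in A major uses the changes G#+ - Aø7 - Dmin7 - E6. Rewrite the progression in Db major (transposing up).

C+ Dbø7 Gbmin7 Ab6

A major up to Db major is a diminished fourth; each chord root moves by that interval while the quality stays the same.
G#+: root G# up a diminished fourth → C, giving C+.
Aø7: root A up a diminished fourth → Db, giving Dbø7.
Dmin7: root D up a diminished fourth → Gb, giving Gbmin7.
E6: root E up a diminished fourth → Ab, giving Ab6.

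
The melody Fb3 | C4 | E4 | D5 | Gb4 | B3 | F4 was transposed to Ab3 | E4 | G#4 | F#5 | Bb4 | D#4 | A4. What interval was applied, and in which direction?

Take the first pair: Fb3 → Ab3. F to A spans 3 letter names, so the interval is some kind of third.
Fb3 to Ab3 is 4 semitones, which makes it a major third; the second version is higher, so the direction is up.
Checking another pair — F4 → A4 — gives the same interval.

up a major third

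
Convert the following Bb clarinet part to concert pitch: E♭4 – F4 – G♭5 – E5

Db4 Eb4 Fb5 D5

The Bb clarinet sounds a major second below written, so transpose each written note down a major second.
Eb4 becomes Db4
F4 becomes Eb4
Gb5 becomes Fb5
E5 becomes D5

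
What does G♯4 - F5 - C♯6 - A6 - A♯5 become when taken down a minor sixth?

B#3 A4 E#5 C#6 C##5

G#4 down a minor sixth is B#3.
F5 down a minor sixth is A4.
C#6: a sixth down reaches E, and 8 semitones makes it E#5.
A minor sixth down from A6 gives C#6.
A#5: a sixth down reaches C, and 8 semitones makes it C##5.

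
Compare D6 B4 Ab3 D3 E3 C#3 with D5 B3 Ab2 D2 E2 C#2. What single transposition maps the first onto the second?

down a perfect octave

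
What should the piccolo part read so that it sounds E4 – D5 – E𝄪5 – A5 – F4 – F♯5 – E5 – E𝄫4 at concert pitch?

Written C4 sounds as C5 on the piccolo, so concert pitches are written a perfect octave down.
E4 gives E3
D5 gives D4
E##5 gives E##4
A5 gives A4
F4 gives F3
F#5 gives F#4
E5 gives E4
Ebb4 gives Ebb3

E3 D4 E##4 A4 F3 F#4 E4 Ebb3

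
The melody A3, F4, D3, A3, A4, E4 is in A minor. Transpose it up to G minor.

From A up to G is a minor seventh; apply that to each pitch.
A3 becomes G4
F4 becomes Eb5
D3 becomes C4
A3 becomes G4
A4 becomes G5
E4 becomes D5

G4 Eb5 C4 G4 G5 D5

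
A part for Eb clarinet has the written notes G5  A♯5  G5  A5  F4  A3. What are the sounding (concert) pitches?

Bb5 C#6 Bb5 C6 Ab4 C4

The Eb clarinet sounds a minor third above written, so transpose each written note up a minor third.
G5 → Bb5
A#5 → C#6
G5 → Bb5
A5 → C6
F4 → Ab4
A3 → C4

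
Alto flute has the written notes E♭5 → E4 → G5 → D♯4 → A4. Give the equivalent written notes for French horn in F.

First find concert pitch: the alto flute sounds a perfect fourth below written, so E♭5 E4 G5 D♯4 A4 sounds Bb4 B3 D5 A#3 E4.
Then write for French horn in F: it sounds a perfect fifth below written, so the part must be a perfect fifth above concert.
Bb4 → F5
B3 → F#4
D5 → A5
A#3 → E#4
E4 → B4

F5 F#4 A5 E#4 B4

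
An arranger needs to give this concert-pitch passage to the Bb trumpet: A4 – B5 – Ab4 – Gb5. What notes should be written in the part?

The Bb trumpet sounds a major second below written, so the written part must be a major second above concert — transpose each note up.
A4 → B4
B5 → C#6
Ab4 → Bb4
Gb5 → Ab5

B4 C#6 Bb4 Ab5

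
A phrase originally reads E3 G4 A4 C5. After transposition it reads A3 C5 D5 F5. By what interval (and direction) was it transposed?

up a perfect fourth

Take the first pair: E3 → A3. E to A spans 4 letter names, so the interval is some kind of fourth.
E3 to A3 is 5 semitones, which makes it a perfect fourth; the second version is higher, so the direction is up.
Checking another pair — C5 → F5 — gives the same interval.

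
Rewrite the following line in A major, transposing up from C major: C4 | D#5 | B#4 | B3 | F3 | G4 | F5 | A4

A4 B#5 G##5 G#4 D4 E5 D6 F#5

C major to A major up is a major sixth, so every note moves up by that interval.
C4 gives A4
D#5 gives B#5
B#4 gives G##5
B3 gives G#4
F3 gives D4
G4 gives E5
F5 gives D6
A4 gives F#5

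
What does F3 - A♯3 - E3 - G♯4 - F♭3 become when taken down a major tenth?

Db2 F#2 C2 E3 Dbb2

A major tenth down from F3 gives Db2.
A#3 down a major tenth is F#2.
E3: a tenth down reaches C, and 16 semitones makes it C2.
A major tenth down from G#4 gives E3.
A major tenth down from Fb3 gives Dbb2.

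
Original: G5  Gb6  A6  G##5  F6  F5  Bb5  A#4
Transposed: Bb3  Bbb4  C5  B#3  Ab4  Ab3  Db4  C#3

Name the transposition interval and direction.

From G5 to Bb3 is 13 letter names — a thirteenth of some quality.
Bb3 to G5 is 21 semitones, which makes it a major thirteenth; the second version is lower, so the direction is down.
Checking another pair — A#4 → C#3 — gives the same interval.

down a major thirteenth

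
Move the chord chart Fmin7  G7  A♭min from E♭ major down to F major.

Gmin7 A7 Bbmin

E♭ major down to F major is a minor seventh; each chord root moves by that interval while the quality stays the same.
Fmin7: root F down a minor seventh → G, giving Gmin7.
G7: root G down a minor seventh → A, giving A7.
A♭min: root A♭ down a minor seventh → Bb, giving Bbmin.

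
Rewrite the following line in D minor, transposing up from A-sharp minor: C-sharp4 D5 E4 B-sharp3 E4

F4 Gb5 Ab4 E4 Ab4

A-sharp minor to D minor up is a diminished fourth, so every note moves up by that interval.
C#4 becomes F4
D5 becomes Gb5
E4 becomes Ab4
B#3 becomes E4
E4 becomes Ab4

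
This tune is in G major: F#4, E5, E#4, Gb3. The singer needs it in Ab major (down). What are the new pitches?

G3 F4 F#3 Abb2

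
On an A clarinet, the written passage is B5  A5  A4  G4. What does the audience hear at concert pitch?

G#5 F#5 F#4 E4

The A clarinet sounds a minor third below written, so transpose each written note down a minor third.
B5 -> G#5
A5 -> F#5
A4 -> F#4
G4 -> E4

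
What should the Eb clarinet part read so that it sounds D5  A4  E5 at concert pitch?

B4 F#4 C#5

The Eb clarinet sounds a minor third above written, so the written part must be a minor third below concert — transpose each note down.
D5 to B4
A4 to F#4
E5 to C#5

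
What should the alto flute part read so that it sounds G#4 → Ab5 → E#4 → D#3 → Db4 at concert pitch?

The alto flute sounds a perfect fourth below written, so the written part must be a perfect fourth above concert — transpose each note up.
G#4 gives C#5
Ab5 gives Db6
E#4 gives A#4
D#3 gives G#3
Db4 gives Gb4

C#5 Db6 A#4 G#3 Gb4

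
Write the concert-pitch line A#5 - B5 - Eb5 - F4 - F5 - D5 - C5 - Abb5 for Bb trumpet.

Written C4 sounds as Bb3 on the Bb trumpet, so concert pitches are written a major second up.
A#5 to B#5
B5 to C#6
Eb5 to F5
F4 to G4
F5 to G5
D5 to E5
C5 to D5
Abb5 to Bbb5

B#5 C#6 F5 G4 G5 E5 D5 Bbb5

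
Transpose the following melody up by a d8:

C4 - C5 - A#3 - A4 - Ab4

Cb5 Cb6 A4 Ab5 Abb5

A diminished octave up from C4 gives Cb5.
C5: an octave up reaches C, and 11 semitones makes it Cb6.
A diminished octave up from A#3 gives A4.
A4 up a diminished octave is Ab5.
A diminished octave up from Ab4 gives Abb5.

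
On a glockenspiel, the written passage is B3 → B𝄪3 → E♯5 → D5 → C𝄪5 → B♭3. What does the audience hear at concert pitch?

Written C4 on the glockenspiel sounds as C6, a perfect fifteenth higher; apply that shift to every note.
B3 -> B5
B##3 -> B##5
E#5 -> E#7
D5 -> D7
C##5 -> C##7
Bb3 -> Bb5

B5 B##5 E#7 D7 C##7 Bb5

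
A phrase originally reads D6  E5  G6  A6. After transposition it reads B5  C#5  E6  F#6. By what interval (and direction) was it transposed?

down a minor third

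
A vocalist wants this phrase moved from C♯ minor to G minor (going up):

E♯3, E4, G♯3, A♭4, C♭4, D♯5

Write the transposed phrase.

C♯ minor to G minor up is a diminished fifth, so every note moves up by that interval.
E#3 to B3
E4 to Bb4
G#3 to D4
Ab4 to Ebb5
Cb4 to Gbb4
D#5 to A5

B3 Bb4 D4 Ebb5 Gbb4 A5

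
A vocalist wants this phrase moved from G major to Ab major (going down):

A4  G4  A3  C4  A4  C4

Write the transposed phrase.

Bb3 Ab3 Bb2 Db3 Bb3 Db3

G major to Ab major down is a major seventh, so every note moves down by that interval.
A4 becomes Bb3
G4 becomes Ab3
A3 becomes Bb2
C4 becomes Db3
A4 becomes Bb3
C4 becomes Db3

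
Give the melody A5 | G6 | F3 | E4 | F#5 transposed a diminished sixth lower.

C##5 B#5 A#2 G##3 A##4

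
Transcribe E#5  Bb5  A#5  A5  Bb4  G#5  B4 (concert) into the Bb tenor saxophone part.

The Bb tenor saxophone sounds a major ninth below written, so the written part must be a major ninth above concert — transpose each note up.
E#5 gives F##6
Bb5 gives C7
A#5 gives B#6
A5 gives B6
Bb4 gives C6
G#5 gives A#6
B4 gives C#6

F##6 C7 B#6 B6 C6 A#6 C#6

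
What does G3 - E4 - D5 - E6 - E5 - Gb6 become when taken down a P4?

G3 gives D3
E4 gives B3
D5 gives A4
E6 gives B5
E5 gives B4
Gb6 gives Db6

D3 B3 A4 B5 B4 Db6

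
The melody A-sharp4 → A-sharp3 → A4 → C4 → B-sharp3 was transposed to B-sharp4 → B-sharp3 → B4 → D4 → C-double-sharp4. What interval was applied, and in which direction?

up a major second

Take the first pair: A#4 → B#4. A to B spans 2 letter names, so the interval is some kind of second.
A#4 to B#4 is 2 semitones, which makes it a major second; the second version is higher, so the direction is up.
Checking another pair — B#3 → C##4 — gives the same interval.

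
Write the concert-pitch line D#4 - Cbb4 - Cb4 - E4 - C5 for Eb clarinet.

The Eb clarinet sounds a minor third above written, so the written part must be a minor third below concert — transpose each note down.
D#4 gives B#3
Cbb4 gives Abb3
Cb4 gives Ab3
E4 gives C#4
C5 gives A4

B#3 Abb3 Ab3 C#4 A4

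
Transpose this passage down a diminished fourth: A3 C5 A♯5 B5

E#3 G#4 E##5 F##5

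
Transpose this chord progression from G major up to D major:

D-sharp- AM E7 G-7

G major up to D major is a perfect fifth; each chord root moves by that interval while the quality stays the same.
D-sharp-: root D-sharp up a perfect fifth → A#, giving A#-.
AM: root A up a perfect fifth → E, giving EM.
E7: root E up a perfect fifth → B, giving B7.
G-7: root G up a perfect fifth → D, giving D-7.

A#- EM B7 D-7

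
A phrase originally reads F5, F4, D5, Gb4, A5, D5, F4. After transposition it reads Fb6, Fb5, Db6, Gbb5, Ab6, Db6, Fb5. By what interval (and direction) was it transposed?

Take the first pair: F5 → Fb6. F to F spans 8 letter names, so the interval is some kind of octave.
F5 to Fb6 is 11 semitones, which makes it a diminished octave; the second version is higher, so the direction is up.
Checking another pair — F4 → Fb5 — gives the same interval.

up a diminished octave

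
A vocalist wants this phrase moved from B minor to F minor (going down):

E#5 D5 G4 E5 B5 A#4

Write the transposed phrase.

From B down to F is an augmented fourth; apply that to each pitch.
E#5 -> B4
D5 -> Ab4
G4 -> Db4
E5 -> Bb4
B5 -> F5
A#4 -> E4

B4 Ab4 Db4 Bb4 F5 E4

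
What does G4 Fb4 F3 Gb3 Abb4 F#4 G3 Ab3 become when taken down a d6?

G4 to B#3
Fb4 to A3
F3 to A#2
Gb3 to B2
Abb4 to C4
F#4 to A##3
G3 to B#2
Ab3 to C#3

B#3 A3 A#2 B2 C4 A##3 B#2 C#3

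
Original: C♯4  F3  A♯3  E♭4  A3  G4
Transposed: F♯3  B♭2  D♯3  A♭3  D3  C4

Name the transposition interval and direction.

down a perfect fifth

From C#4 to F#3 is 5 letter names — a fifth of some quality.
F#3 to C#4 is 7 semitones, which makes it a perfect fifth; the second version is lower, so the direction is down.
Checking another pair — G4 → C4 — gives the same interval.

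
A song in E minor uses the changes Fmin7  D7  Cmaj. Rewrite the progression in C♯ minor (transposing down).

E minor down to C♯ minor is a minor third; each chord root moves by that interval while the quality stays the same.
Fmin7: root F down a minor third → D, giving Dmin7.
D7: root D down a minor third → B, giving B7.
Cmaj: root C down a minor third → A, giving Amaj.

Dmin7 B7 Amaj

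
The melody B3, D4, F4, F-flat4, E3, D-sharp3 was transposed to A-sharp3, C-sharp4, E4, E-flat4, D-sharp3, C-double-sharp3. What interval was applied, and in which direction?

down a minor second

From B3 to A#3 is 2 letter names — a second of some quality.
A#3 to B3 is 1 semitone, which makes it a minor second; the second version is lower, so the direction is down.
Checking another pair — D#3 → C##3 — gives the same interval.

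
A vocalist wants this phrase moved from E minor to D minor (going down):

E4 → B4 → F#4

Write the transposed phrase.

D4 A4 E4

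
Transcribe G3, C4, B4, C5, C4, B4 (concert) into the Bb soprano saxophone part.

A3 D4 C#5 D5 D4 C#5

Written C4 sounds as Bb3 on the Bb soprano saxophone, so concert pitches are written a major second up.
G3 → A3
C4 → D4
B4 → C#5
C5 → D5
C4 → D4
B4 → C#5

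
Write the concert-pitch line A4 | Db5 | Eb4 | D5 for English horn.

Written C4 sounds as F3 on the English horn, so concert pitches are written a perfect fifth up.
A4 -> E5
Db5 -> Ab5
Eb4 -> Bb4
D5 -> A5

E5 Ab5 Bb4 A5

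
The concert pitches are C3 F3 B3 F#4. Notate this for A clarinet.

Written C4 sounds as A3 on the A clarinet, so concert pitches are written a minor third up.
C3 becomes Eb3
F3 becomes Ab3
B3 becomes D4
F#4 becomes A4

Eb3 Ab3 D4 A4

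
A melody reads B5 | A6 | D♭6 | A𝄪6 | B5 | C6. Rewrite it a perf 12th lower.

E4 D5 Gb4 D##5 E4 F4

B5 → E4
A6 → D5
Db6 → Gb4
A##6 → D##5
B5 → E4
C6 → F4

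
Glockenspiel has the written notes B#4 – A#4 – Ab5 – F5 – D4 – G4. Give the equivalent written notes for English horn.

F##7 E#7 Eb8 C8 A6 D7

First find concert pitch: the glockenspiel sounds a perfect fifteenth above written, so B#4 A#4 Ab5 F5 D4 G4 sounds B#6 A#6 Ab7 F7 D6 G6.
Then write for English horn: it sounds a perfect fifth below written, so the part must be a perfect fifth above concert.
B#6 → F##7
A#6 → E#7
Ab7 → Eb8
F7 → C8
D6 → A6
G6 → D7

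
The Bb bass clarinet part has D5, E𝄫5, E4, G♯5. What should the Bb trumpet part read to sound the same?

D4 Ebb4 E3 G#4

First find concert pitch: the Bb bass clarinet sounds a major ninth below written, so D5 E𝄫5 E4 G♯5 sounds C4 Dbb4 D3 F#4.
Then write for Bb trumpet: it sounds a major second below written, so the part must be a major second above concert.
C4 → D4
Dbb4 → Ebb4
D3 → E3
F#4 → G#4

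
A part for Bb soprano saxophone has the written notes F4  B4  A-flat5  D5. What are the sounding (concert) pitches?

Eb4 A4 Gb5 C5

Written C4 on the Bb soprano saxophone sounds as Bb3, a major second lower; apply that shift to every note.
F4 gives Eb4
B4 gives A4
Ab5 gives Gb5
D5 gives C5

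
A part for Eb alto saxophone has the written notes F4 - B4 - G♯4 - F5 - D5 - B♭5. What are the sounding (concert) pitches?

The Eb alto saxophone sounds a major sixth below written, so transpose each written note down a major sixth.
F4 becomes Ab3
B4 becomes D4
G#4 becomes B3
F5 becomes Ab4
D5 becomes F4
Bb5 becomes Db5

Ab3 D4 B3 Ab4 F4 Db5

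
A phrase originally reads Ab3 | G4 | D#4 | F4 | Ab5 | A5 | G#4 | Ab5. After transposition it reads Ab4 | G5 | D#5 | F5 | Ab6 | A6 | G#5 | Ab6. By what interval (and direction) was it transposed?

up a perfect octave

From Ab3 to Ab4 is 8 letter names — an octave of some quality.
Ab3 to Ab4 is 12 semitones, which makes it a perfect octave; the second version is higher, so the direction is up.
Checking another pair — Ab5 → Ab6 — gives the same interval.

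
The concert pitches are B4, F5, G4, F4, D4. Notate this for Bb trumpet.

C#5 G5 A4 G4 E4

Written C4 sounds as Bb3 on the Bb trumpet, so concert pitches are written a major second up.
B4 becomes C#5
F5 becomes G5
G4 becomes A4
F4 becomes G4
D4 becomes E4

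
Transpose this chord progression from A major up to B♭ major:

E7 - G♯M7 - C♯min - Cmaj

F7 AM7 Dmin Dbmaj

A major up to B♭ major is a minor second; each chord root moves by that interval while the quality stays the same.
E7: root E up a minor second → F, giving F7.
G♯M7: root G♯ up a minor second → A, giving AM7.
C♯min: root C♯ up a minor second → D, giving Dmin.
Cmaj: root C up a minor second → Db, giving Dbmaj.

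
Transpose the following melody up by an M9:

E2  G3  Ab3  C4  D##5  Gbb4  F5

E2: a ninth up reaches F, and 14 semitones makes it F#3.
G3: a ninth up reaches A, and 14 semitones makes it A4.
Ab3 up a major ninth is Bb4.
C4: a ninth up reaches D, and 14 semitones makes it D5.
D##5: a ninth up reaches E, and 14 semitones makes it E##6.
Gbb4 up a major ninth is Abb5.
F5: a ninth up reaches G, and 14 semitones makes it G6.

F#3 A4 Bb4 D5 E##6 Abb5 G6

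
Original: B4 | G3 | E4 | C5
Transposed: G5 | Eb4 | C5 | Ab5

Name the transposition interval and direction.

up a minor sixth

From B4 to G5 is 6 letter names — a sixth of some quality.
B4 to G5 is 8 semitones, which makes it a minor sixth; the second version is higher, so the direction is up.
Checking another pair — C5 → Ab5 — gives the same interval.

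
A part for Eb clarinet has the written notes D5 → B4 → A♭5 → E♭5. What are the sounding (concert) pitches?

F5 D5 Cb6 Gb5

The Eb clarinet sounds a minor third above written, so transpose each written note up a minor third.
D5 becomes F5
B4 becomes D5
Ab5 becomes Cb6
Eb5 becomes Gb5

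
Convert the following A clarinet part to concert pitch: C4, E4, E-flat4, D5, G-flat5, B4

The A clarinet sounds a minor third below written, so transpose each written note down a minor third.
C4 becomes A3
E4 becomes C#4
Eb4 becomes C4
D5 becomes B4
Gb5 becomes Eb5
B4 becomes G#4

A3 C#4 C4 B4 Eb5 G#4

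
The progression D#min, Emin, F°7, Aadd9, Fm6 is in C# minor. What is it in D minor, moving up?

Emin Fmin Gb°7 Bbadd9 Gbm6

C# minor up to D minor is a minor second; each chord root moves by that interval while the quality stays the same.
D#min: root D# up a minor second → E, giving Emin.
Emin: root E up a minor second → F, giving Fmin.
F°7: root F up a minor second → Gb, giving Gb°7.
Aadd9: root A up a minor second → Bb, giving Bbadd9.
Fm6: root F up a minor second → Gb, giving Gbm6.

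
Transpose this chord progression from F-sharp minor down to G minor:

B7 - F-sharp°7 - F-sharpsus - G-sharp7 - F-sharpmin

C7 G°7 Gsus A7 Gmin

F-sharp minor down to G minor is a major seventh; each chord root moves by that interval while the quality stays the same.
B7: root B down a major seventh → C, giving C7.
F-sharp°7: root F-sharp down a major seventh → G, giving G°7.
F-sharpsus: root F-sharp down a major seventh → G, giving Gsus.
G-sharp7: root G-sharp down a major seventh → A, giving A7.
F-sharpmin: root F-sharp down a major seventh → G, giving Gmin.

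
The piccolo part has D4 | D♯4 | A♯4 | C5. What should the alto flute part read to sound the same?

G5 G#5 D#6 F6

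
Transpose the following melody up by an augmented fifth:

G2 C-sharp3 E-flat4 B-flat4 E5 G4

G2: a fifth up reaches D, and 8 semitones makes it D#3.
An augmented fifth up from C#3 gives G##3.
Eb4 up an augmented fifth is B4.
Bb4: a fifth up reaches F, and 8 semitones makes it F#5.
E5: a fifth up reaches B, and 8 semitones makes it B#5.
G4: a fifth up reaches D, and 8 semitones makes it D#5.

D#3 G##3 B4 F#5 B#5 D#5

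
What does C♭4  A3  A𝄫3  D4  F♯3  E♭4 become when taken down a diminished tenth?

A2 F##2 F2 B#2 D##2 C#3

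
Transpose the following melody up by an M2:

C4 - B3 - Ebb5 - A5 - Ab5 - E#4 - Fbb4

D4 C#4 Fb5 B5 Bb5 F##4 Gbb4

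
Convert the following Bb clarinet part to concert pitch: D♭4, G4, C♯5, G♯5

Cb4 F4 B4 F#5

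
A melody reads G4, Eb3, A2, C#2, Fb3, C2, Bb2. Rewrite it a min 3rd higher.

G4 up a minor third is Bb4.
A minor third up from Eb3 gives Gb3.
A minor third up from A2 gives C3.
C#2: a third up reaches E, and 3 semitones makes it E2.
Fb3 up a minor third is Abb3.
C2 up a minor third is Eb2.
Bb2 up a minor third is Db3.

Bb4 Gb3 C3 E2 Abb3 Eb2 Db3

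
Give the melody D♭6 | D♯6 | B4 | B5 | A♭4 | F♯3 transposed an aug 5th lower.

Gbb5 G5 Eb4 Eb5 Dbb4 Bb2

Db6 -> Gbb5
D#6 -> G5
B4 -> Eb4
B5 -> Eb5
Ab4 -> Dbb4
F#3 -> Bb2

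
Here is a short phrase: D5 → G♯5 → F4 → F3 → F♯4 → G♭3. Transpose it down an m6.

F#4 B#4 A3 A2 A#3 Bb2

A minor sixth down from D5 gives F#4.
A minor sixth down from G#5 gives B#4.
A minor sixth down from F4 gives A3.
A minor sixth down from F3 gives A2.
F#4 down a minor sixth is A#3.
Gb3 down a minor sixth is Bb2.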